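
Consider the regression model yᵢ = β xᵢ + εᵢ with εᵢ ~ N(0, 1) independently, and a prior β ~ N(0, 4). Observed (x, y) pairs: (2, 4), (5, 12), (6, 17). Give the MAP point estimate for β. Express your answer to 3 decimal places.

β̂_MAP = 2.605

log p(β | y) = −Σ(yᵢ − βxᵢ)²/(2·1) − β²/(2·4) + const.
Setting the derivative to zero: Σxᵢ(yᵢ − βxᵢ)/1 − β/4 = 0, so β = Σxᵢyᵢ / (Σxᵢ² + σ²/τ²).
Σxᵢyᵢ = 2·4 + 5·12 + 6·17 = 170; Σxᵢ² = 65; σ²/τ² = 0.25.
β̂_MAP = 170 / (65 + 0.25) = 170/65.25 ≈ 2.605.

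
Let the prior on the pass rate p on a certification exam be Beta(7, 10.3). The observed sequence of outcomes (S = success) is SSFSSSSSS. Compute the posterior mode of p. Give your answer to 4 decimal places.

p̂_MAP = 0.5761

Prior: Beta(7, 10.3).
Data: 8 successes in 9 trials (from the sequence). The binomial likelihood contributes p^8(1−p)^1, so the posterior is Beta(7+8, 10.3+1) = Beta(15, 11.3).
For Beta(a, b) with a, b > 1 the mode is (a−1)/(a+b−2) = 14/24.3 ≈ 0.5761.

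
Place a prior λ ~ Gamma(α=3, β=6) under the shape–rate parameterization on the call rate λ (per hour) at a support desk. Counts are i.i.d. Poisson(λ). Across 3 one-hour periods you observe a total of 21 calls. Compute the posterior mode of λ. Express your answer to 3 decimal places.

λ̂_MAP = 2.556

Σxᵢ = 21, n = 3.
Posterior ∝ λ^2e^(−6λ) · λ^21e^(−3λ) = λ^23e^(−9λ), i.e. Gamma(shape=24, rate=9).
The mode of a Gamma(a, b) with a ≥ 1 (shape–rate) is (a−1)/b = 23/9 ≈ 2.556.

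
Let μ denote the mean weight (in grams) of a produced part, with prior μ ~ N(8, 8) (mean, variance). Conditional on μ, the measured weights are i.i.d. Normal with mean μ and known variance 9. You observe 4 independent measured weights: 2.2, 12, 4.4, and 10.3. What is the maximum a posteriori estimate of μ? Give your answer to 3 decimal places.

n = 4; x̄ = (2.2 + 12 + 4.4 + 10.3)/4 = 28.9/4 = 7.225.
For a Normal prior and Normal likelihood with known variance, the posterior is Normal; its mode equals its mean, the precision-weighted average.
Prior precision 1/σ₀² = 1/8 = 0.125; data precision n/σ² = 4/9.
μ̂ = (0.125·8 + (4/9)·7.225) / (0.125 + 4/9) = (379/90)/(41/72) = 1516/205 ≈ 7.395.

μ̂_MAP = 7.395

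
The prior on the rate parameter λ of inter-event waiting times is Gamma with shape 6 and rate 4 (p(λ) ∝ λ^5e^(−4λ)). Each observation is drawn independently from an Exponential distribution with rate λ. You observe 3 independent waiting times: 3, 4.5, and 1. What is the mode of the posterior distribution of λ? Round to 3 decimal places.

λ̂_MAP = 0.640

The Exponential(rate=λ) likelihood is ∝ λ^n e^(−λΣtᵢ). Here n = 3 and Σtᵢ = 3 + 4.5 + 1 = 8.5.
Posterior ∝ λ^5e^(−4λ) · λ^3e^(−8.5λ) = λ^8e^(−12.5λ), i.e. Gamma(9, 12.5).
Mode = (a−1)/b = 8/12.5 ≈ 0.640.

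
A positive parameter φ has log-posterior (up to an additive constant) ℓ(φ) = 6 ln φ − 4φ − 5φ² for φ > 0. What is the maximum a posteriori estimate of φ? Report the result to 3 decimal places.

φ̂_MAP = 0.600

ℓ'(φ) = 6/φ − 4 − 10φ. Setting this to zero and multiplying by φ: 10φ² + 4φ − 6 = 0.
φ = (−4 + √(4² + 4·10·6)) / (2·10) = (−4 + √256) / 20 = (−4 + 16)/20 = 3/5.
ℓ''(φ) = −6/φ² − 10 < 0, confirming a maximum.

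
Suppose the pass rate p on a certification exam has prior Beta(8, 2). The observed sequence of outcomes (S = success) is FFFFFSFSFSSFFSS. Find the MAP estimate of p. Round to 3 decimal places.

Prior: Beta(8, 2).
Data: 6 successes in 15 trials (from the sequence). The binomial likelihood contributes p^6(1−p)^9, so the posterior is Beta(8+6, 2+9) = Beta(14, 11).
For Beta(a, b) with a, b > 1 the mode is (a−1)/(a+b−2) = 13/23 ≈ 0.565.

p̂_MAP = 0.565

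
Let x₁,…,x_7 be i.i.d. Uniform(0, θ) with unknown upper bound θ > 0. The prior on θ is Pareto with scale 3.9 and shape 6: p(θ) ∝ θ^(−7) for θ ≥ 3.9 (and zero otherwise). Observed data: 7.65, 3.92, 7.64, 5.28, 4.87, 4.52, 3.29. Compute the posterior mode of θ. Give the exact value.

θ̂_MAP = 7.65

The Uniform(0, θ) likelihood is θ^(−n) for θ ≥ max(xᵢ), zero otherwise. Here max(xᵢ) = 7.65.
Posterior ∝ θ^(−7) · θ^(−7) = θ^(−14) on θ ≥ max(3.9, 7.65) = 7.65.
This density is strictly decreasing in θ, so the posterior mode lies at the lower boundary of the support.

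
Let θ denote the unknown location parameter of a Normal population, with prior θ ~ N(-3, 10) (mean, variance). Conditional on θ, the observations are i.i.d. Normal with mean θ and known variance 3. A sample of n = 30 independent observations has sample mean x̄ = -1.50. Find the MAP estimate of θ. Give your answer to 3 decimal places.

θ̂_MAP = -1.515

n = 30, x̄ = -1.50.
For a Normal prior and Normal likelihood with known variance, the posterior is Normal; its mode equals its mean, the precision-weighted average.
Prior precision 1/σ₀² = 1/10 = 0.1; data precision n/σ² = 30/3 = 10.
θ̂ = (0.1·(-3) + 10·(-1.5)) / (0.1 + 10) = (-15.3)/10.1 = -153/101 ≈ -1.515.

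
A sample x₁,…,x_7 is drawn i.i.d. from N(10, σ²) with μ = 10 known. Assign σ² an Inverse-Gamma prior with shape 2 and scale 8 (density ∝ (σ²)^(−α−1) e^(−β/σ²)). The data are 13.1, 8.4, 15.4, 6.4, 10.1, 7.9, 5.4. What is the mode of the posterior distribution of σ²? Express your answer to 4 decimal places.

Sum of squared deviations about the known mean: SS = (13.1−10)² + (8.4−10)² + (15.4−10)² + (6.4−10)² + (10.1−10)² + (7.9−10)² + (5.4−10)² = 79.87.
The Normal likelihood contributes (σ²)^(−n/2) exp(−SS/(2σ²)), so the posterior is Inverse-Gamma(α + n/2, β + SS/2) = Inverse-Gamma(5.5, 47.935).
The mode of Inverse-Gamma(a, b) is b/(a+1) = 47.935/6.5 ≈ 7.3746.

σ̂²_MAP = 7.3746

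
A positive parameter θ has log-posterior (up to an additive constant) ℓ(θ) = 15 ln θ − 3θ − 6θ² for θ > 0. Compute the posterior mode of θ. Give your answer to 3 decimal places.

θ̂_MAP = 1.000

ℓ'(θ) = 15/θ − 3 − 12θ. Setting this to zero and multiplying by θ: 12θ² + 3θ − 15 = 0.
θ = (−3 + √(3² + 4·12·15)) / (2·12) = (−3 + √729) / 24 = (−3 + 27)/24 = 1.
ℓ''(θ) = −15/θ² − 12 < 0, confirming a maximum.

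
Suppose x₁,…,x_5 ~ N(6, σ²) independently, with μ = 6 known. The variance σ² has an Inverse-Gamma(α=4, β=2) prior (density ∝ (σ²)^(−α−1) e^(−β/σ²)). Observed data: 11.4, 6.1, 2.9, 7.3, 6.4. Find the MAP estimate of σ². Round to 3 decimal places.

σ̂²_MAP = 2.975

Sum of squared deviations about the known mean: SS = (11.4−6)² + (6.1−6)² + (2.9−6)² + (7.3−6)² + (6.4−6)² = 40.63.
The Normal likelihood contributes (σ²)^(−n/2) exp(−SS/(2σ²)), so the posterior is Inverse-Gamma(α + n/2, β + SS/2) = Inverse-Gamma(6.5, 22.315).
The mode of Inverse-Gamma(a, b) is b/(a+1) = 22.315/7.5 ≈ 2.975.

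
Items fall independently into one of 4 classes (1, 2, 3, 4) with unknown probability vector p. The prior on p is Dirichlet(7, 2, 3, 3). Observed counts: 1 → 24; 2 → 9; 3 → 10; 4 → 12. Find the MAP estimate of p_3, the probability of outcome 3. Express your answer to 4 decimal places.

The posterior is Dirichlet(αᵢ + nᵢ) = Dirichlet(31, 11, 13, 15).
For a Dirichlet(a₁,…,a_K) with all aᵢ > 1, the mode has j-th component (aⱼ − 1)/(Σaᵢ − K).
Here Σaᵢ = 70 and K = 4, so p_3 = (13 − 1)/(70 − 4) = 12/66 ≈ 0.1818.

MAP estimate: 0.1818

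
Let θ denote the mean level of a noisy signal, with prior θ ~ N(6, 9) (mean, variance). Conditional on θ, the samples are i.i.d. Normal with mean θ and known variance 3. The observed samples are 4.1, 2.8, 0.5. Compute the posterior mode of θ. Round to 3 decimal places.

n = 3; x̄ = (4.1 + 2.8 + 0.5)/3 = 7.4/3 = 37/15 ≈ 2.4667.
For a Normal prior and Normal likelihood with known variance, the posterior is Normal; its mode equals its mean, the precision-weighted average.
Prior precision 1/σ₀² = 1/9; data precision n/σ² = 3/3 = 1.
θ̂ = ((1/9)·6 + 1·(37/15)) / (1/9 + 1) = (47/15)/(10/9) = 2.820.

θ̂_MAP = 2.820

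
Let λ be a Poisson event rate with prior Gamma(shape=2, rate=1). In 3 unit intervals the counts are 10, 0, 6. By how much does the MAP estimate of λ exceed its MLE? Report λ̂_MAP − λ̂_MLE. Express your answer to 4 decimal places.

MAP − MLE = -1.0833

Σxᵢ = 16. Posterior is Gamma(18, 4); MAP = (18−1)/4 = 17/4 ≈ 4.25000.
MLE = x̄ = 16/3 ≈ 5.33333.
Difference = 17/4 − 16/3 = -13/12 ≈ -1.0833.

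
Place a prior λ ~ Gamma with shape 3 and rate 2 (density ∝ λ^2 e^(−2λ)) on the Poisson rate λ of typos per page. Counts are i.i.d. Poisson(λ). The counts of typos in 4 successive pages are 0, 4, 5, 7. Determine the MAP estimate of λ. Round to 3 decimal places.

λ̂_MAP = 3.000

Σxᵢ = 0+4+5+7 = 16, with n = 4.
Posterior ∝ λ^2e^(−2λ) · λ^16e^(−4λ) = λ^18e^(−6λ), i.e. Gamma(shape=19, rate=6).
The mode of a Gamma(a, b) with a ≥ 1 (shape–rate) is (a−1)/b = 18/6 ≈ 3.000.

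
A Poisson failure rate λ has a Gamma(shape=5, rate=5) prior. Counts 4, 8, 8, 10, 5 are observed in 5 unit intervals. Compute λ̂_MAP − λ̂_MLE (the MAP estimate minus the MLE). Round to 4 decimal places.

MAP − MLE = -3.1000

Σxᵢ = 35. Posterior is Gamma(40, 10); MAP = (40−1)/10 = 39/10 ≈ 3.90000.
MLE = x̄ = 35/5 ≈ 7.00000.
Difference = 39/10 − 35/5 = -31/10 ≈ -3.1000.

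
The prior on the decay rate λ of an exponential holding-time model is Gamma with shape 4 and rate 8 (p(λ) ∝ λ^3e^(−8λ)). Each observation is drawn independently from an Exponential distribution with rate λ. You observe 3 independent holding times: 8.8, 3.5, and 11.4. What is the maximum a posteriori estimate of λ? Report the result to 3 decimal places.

λ̂_MAP = 0.189

The Exponential(rate=λ) likelihood is ∝ λ^n e^(−λΣtᵢ). Here n = 3 and Σtᵢ = 8.8 + 3.5 + 11.4 = 23.7.
Posterior ∝ λ^3e^(−8λ) · λ^3e^(−23.7λ) = λ^6e^(−31.7λ), i.e. Gamma(7, 31.7).
Mode = (a−1)/b = 6/31.7 ≈ 0.189.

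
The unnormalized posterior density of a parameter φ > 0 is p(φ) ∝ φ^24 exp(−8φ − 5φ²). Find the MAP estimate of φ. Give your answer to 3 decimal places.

ℓ'(φ) = 24/φ − 8 − 10φ. Setting this to zero and multiplying by φ: 10φ² + 8φ − 24 = 0.
φ = (−8 + √(8² + 4·10·24)) / (2·10) = (−8 + √1024) / 20 = (−8 + 32)/20 = 6/5.
ℓ''(φ) = −24/φ² − 10 < 0, confirming a maximum.

φ̂_MAP = 1.200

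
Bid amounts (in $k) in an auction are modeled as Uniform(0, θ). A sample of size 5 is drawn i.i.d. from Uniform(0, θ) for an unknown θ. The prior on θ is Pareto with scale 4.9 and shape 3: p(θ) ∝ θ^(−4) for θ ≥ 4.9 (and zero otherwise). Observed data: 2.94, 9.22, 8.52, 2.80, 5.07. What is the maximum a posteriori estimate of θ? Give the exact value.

The Uniform(0, θ) likelihood is θ^(−n) for θ ≥ max(xᵢ), zero otherwise. Here max(xᵢ) = 9.22.
Posterior ∝ θ^(−4) · θ^(−5) = θ^(−9) on θ ≥ max(4.9, 9.22) = 9.22.
This density is strictly decreasing in θ, so the posterior mode lies at the lower boundary of the support.

θ̂_MAP = 9.22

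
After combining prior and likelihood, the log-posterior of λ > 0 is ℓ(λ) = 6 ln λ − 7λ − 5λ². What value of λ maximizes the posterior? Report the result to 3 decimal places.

λ̂_MAP = 0.500

ℓ'(λ) = 6/λ − 7 − 10λ. Setting this to zero and multiplying by λ: 10λ² + 7λ − 6 = 0.
λ = (−7 + √(7² + 4·10·6)) / (2·10) = (−7 + √289) / 20 = (−7 + 17)/20 = 1/2.
ℓ''(λ) = −6/λ² − 10 < 0, confirming a maximum.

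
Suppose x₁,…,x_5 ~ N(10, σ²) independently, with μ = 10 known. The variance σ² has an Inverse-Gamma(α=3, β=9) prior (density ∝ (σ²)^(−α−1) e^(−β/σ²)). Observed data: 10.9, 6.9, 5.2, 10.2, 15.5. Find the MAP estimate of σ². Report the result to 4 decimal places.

σ̂²_MAP = 6.2885

Sum of squared deviations about the known mean: SS = (10.9−10)² + (6.9−10)² + (5.2−10)² + (10.2−10)² + (15.5−10)² = 63.75.
The Normal likelihood contributes (σ²)^(−n/2) exp(−SS/(2σ²)), so the posterior is Inverse-Gamma(α + n/2, β + SS/2) = Inverse-Gamma(5.5, 40.875).
The mode of Inverse-Gamma(a, b) is b/(a+1) = 40.875/6.5 ≈ 6.2885.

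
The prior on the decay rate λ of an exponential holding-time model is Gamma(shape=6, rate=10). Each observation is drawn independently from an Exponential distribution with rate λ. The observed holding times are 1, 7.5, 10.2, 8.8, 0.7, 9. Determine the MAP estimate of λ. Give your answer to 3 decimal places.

λ̂_MAP = 0.233

The Exponential(rate=λ) likelihood is ∝ λ^n e^(−λΣtᵢ). Here n = 6 and Σtᵢ = 1 + 7.5 + 10.2 + 8.8 + 0.7 + 9 = 37.2.
Posterior ∝ λ^5e^(−10λ) · λ^6e^(−37.2λ) = λ^11e^(−47.2λ), i.e. Gamma(12, 47.2).
Mode = (a−1)/b = 11/47.2 ≈ 0.233.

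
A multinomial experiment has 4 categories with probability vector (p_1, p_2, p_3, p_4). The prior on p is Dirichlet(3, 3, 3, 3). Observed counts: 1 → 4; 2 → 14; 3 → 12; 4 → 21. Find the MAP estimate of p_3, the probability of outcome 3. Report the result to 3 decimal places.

The posterior is Dirichlet(αᵢ + nᵢ) = Dirichlet(7, 17, 15, 24).
For a Dirichlet(a₁,…,a_K) with all aᵢ > 1, the mode has j-th component (aⱼ − 1)/(Σaᵢ − K).
Here Σaᵢ = 63 and K = 4, so p_3 = (15 − 1)/(63 − 4) = 14/59 ≈ 0.237.

MAP estimate: 0.237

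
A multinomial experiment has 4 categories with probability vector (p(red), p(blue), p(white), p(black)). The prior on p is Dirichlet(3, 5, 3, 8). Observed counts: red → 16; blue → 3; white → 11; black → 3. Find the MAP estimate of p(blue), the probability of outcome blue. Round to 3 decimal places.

MAP estimate of p(blue) = 0.146

The posterior is Dirichlet(αᵢ + nᵢ) = Dirichlet(19, 8, 14, 11).
For a Dirichlet(a₁,…,a_K) with all aᵢ > 1, the mode has j-th component (aⱼ − 1)/(Σaᵢ − K).
Here Σaᵢ = 52 and K = 4, so p(blue) = (8 − 1)/(52 − 4) = 7/48 ≈ 0.146.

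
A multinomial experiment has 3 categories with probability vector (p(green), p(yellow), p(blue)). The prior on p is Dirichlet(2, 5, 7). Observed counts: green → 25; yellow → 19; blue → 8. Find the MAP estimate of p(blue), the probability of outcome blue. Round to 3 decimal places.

MAP estimate of p(blue) = 0.222

The posterior is Dirichlet(αᵢ + nᵢ) = Dirichlet(27, 24, 15).
For a Dirichlet(a₁,…,a_K) with all aᵢ > 1, the mode has j-th component (aⱼ − 1)/(Σaᵢ − K).
Here Σaᵢ = 66 and K = 3, so p(blue) = (15 − 1)/(66 − 3) = 14/63 ≈ 0.222.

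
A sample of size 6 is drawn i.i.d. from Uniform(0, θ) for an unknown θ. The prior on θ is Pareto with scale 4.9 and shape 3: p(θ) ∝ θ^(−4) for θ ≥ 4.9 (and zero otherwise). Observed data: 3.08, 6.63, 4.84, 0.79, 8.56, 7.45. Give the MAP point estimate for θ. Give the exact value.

θ̂_MAP = 8.56

The Uniform(0, θ) likelihood is θ^(−n) for θ ≥ max(xᵢ), zero otherwise. Here max(xᵢ) = 8.56.
Posterior ∝ θ^(−4) · θ^(−6) = θ^(−10) on θ ≥ max(4.9, 8.56) = 8.56.
This density is strictly decreasing in θ, so the posterior mode lies at the lower boundary of the support.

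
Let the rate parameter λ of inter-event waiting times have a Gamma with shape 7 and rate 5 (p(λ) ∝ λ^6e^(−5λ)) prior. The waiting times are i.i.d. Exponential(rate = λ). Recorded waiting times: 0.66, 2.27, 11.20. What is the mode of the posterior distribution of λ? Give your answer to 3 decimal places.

λ̂_MAP = 0.470

The Exponential(rate=λ) likelihood is ∝ λ^n e^(−λΣtᵢ). Here n = 3 and Σtᵢ = 0.66 + 2.27 + 11.20 = 14.13.
Posterior ∝ λ^6e^(−5λ) · λ^3e^(−14.13λ) = λ^9e^(−19.13λ), i.e. Gamma(10, 19.13).
Mode = (a−1)/b = 9/19.13 ≈ 0.470.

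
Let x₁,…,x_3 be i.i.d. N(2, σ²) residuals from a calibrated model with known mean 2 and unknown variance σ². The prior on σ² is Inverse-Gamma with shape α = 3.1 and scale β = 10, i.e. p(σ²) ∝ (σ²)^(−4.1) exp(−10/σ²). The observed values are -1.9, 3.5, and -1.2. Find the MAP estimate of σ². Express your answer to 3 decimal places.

Sum of squared deviations about the known mean: SS = (-1.9−2)² + (3.5−2)² + (-1.2−2)² = 27.7.
The Normal likelihood contributes (σ²)^(−n/2) exp(−SS/(2σ²)), so the posterior is Inverse-Gamma(α + n/2, β + SS/2) = Inverse-Gamma(4.6, 23.85).
The mode of Inverse-Gamma(a, b) is b/(a+1) = 23.85/5.6 ≈ 4.259.

σ̂²_MAP = 4.259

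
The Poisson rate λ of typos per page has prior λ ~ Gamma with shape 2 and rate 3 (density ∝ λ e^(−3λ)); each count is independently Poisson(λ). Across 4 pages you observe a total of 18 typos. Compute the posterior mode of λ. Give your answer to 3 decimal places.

Σxᵢ = 18, n = 4.
Posterior ∝ λe^(−3λ) · λ^18e^(−4λ) = λ^19e^(−7λ), i.e. Gamma(shape=20, rate=7).
The mode of a Gamma(a, b) with a ≥ 1 (shape–rate) is (a−1)/b = 19/7 ≈ 2.714.

λ̂_MAP = 2.714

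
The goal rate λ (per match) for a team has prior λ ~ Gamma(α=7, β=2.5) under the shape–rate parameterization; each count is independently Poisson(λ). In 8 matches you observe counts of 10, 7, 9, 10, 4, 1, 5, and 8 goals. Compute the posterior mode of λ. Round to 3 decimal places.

Σxᵢ = 10+7+9+10+4+1+5+8 = 54, with n = 8.
Posterior ∝ λ^6e^(−2.5λ) · λ^54e^(−8λ) = λ^60e^(−10.5λ), i.e. Gamma(shape=61, rate=10.5).
The mode of a Gamma(a, b) with a ≥ 1 (shape–rate) is (a−1)/b = 60/10.5 ≈ 5.714.

λ̂_MAP = 5.714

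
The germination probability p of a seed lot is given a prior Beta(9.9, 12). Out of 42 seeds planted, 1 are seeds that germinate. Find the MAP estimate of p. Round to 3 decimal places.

Prior: Beta(9.9, 12).
Data: 1 success in 42 trials. The binomial likelihood contributes p(1−p)^41, so the posterior is Beta(9.9+1, 12+41) = Beta(10.9, 53).
For Beta(a, b) with a, b > 1 the mode is (a−1)/(a+b−2) = 9.9/61.9 ≈ 0.160.

p̂_MAP = 0.160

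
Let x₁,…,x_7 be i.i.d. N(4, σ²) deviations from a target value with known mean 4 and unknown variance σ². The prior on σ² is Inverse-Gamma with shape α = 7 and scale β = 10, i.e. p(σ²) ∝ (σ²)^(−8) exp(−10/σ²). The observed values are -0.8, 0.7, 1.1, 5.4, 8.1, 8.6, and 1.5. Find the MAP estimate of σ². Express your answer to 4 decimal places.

σ̂²_MAP = 4.7183

Sum of squared deviations about the known mean: SS = (-0.8−4)² + (0.7−4)² + (1.1−4)² + (5.4−4)² + (8.1−4)² + (8.6−4)² + (1.5−4)² = 88.52.
The Normal likelihood contributes (σ²)^(−n/2) exp(−SS/(2σ²)), so the posterior is Inverse-Gamma(α + n/2, β + SS/2) = Inverse-Gamma(10.5, 54.26).
The mode of Inverse-Gamma(a, b) is b/(a+1) = 54.26/11.5 ≈ 4.7183.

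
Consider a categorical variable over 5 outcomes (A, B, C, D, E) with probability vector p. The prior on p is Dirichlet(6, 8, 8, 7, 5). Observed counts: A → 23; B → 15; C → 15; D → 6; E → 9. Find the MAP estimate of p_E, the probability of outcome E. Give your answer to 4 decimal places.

The posterior is Dirichlet(αᵢ + nᵢ) = Dirichlet(29, 23, 23, 13, 14).
For a Dirichlet(a₁,…,a_K) with all aᵢ > 1, the mode has j-th component (aⱼ − 1)/(Σaᵢ − K).
Here Σaᵢ = 102 and K = 5, so p_E = (14 − 1)/(102 − 5) = 13/97 ≈ 0.1340.

MAP estimate of p_E = 0.1340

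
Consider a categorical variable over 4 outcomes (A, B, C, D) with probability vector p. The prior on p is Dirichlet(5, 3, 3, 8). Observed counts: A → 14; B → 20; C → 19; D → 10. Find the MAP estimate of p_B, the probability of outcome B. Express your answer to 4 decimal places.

MAP estimate of p_B = 0.2821

The posterior is Dirichlet(αᵢ + nᵢ) = Dirichlet(19, 23, 22, 18).
For a Dirichlet(a₁,…,a_K) with all aᵢ > 1, the mode has j-th component (aⱼ − 1)/(Σaᵢ − K).
Here Σaᵢ = 82 and K = 4, so p_B = (23 − 1)/(82 − 4) = 22/78 ≈ 0.2821.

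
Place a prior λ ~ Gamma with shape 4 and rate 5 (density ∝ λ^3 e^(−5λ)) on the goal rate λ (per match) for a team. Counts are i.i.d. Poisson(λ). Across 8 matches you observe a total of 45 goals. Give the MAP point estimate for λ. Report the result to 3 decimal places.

Σxᵢ = 45, n = 8.
Posterior ∝ λ^3e^(−5λ) · λ^45e^(−8λ) = λ^48e^(−13λ), i.e. Gamma(shape=49, rate=13).
The mode of a Gamma(a, b) with a ≥ 1 (shape–rate) is (a−1)/b = 48/13 ≈ 3.692.

λ̂_MAP = 3.692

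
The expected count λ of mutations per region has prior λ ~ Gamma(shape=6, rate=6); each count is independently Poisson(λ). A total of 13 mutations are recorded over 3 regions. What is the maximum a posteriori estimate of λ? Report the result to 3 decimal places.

λ̂_MAP = 2.000

Σxᵢ = 13, n = 3.
Posterior ∝ λ^5e^(−6λ) · λ^13e^(−3λ) = λ^18e^(−9λ), i.e. Gamma(shape=19, rate=9).
The mode of a Gamma(a, b) with a ≥ 1 (shape–rate) is (a−1)/b = 18/9 ≈ 2.000.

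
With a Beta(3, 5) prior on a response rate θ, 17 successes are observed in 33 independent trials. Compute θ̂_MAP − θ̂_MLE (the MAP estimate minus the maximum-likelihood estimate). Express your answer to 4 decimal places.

Posterior is Beta(20, 21); MAP = (20−1)/(41−2) = 19/39 ≈ 0.48718.
MLE ignores the prior: θ̂_MLE = k/n = 17/33 ≈ 0.51515.
Difference = 19/39 − 17/33 = -4/143 ≈ -0.0280.

MAP − MLE = -0.0280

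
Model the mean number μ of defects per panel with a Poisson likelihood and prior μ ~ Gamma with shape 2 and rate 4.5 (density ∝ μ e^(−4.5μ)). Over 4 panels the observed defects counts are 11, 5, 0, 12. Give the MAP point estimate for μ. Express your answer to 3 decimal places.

μ̂_MAP = 3.412

Σxᵢ = 11+5+0+12 = 28, with n = 4.
Posterior ∝ μe^(−4.5μ) · μ^28e^(−4μ) = μ^29e^(−8.5μ), i.e. Gamma(shape=30, rate=8.5).
The mode of a Gamma(a, b) with a ≥ 1 (shape–rate) is (a−1)/b = 29/8.5 ≈ 3.412.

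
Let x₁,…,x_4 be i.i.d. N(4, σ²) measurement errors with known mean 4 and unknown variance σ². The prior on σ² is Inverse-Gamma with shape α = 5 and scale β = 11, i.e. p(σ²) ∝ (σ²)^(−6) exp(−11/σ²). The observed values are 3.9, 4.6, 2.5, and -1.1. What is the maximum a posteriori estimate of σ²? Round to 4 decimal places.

σ̂²_MAP = 3.1644

Sum of squared deviations about the known mean: SS = (3.9−4)² + (4.6−4)² + (2.5−4)² + (-1.1−4)² = 28.63.
The Normal likelihood contributes (σ²)^(−n/2) exp(−SS/(2σ²)), so the posterior is Inverse-Gamma(α + n/2, β + SS/2) = Inverse-Gamma(7, 25.315).
The mode of Inverse-Gamma(a, b) is b/(a+1) = 25.315/8 ≈ 3.1644.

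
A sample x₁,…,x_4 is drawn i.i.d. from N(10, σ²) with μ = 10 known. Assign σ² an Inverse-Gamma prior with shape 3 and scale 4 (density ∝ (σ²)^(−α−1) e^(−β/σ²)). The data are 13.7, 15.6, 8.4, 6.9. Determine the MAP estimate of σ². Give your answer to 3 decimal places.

σ̂²_MAP = 5.435

Sum of squared deviations about the known mean: SS = (13.7−10)² + (15.6−10)² + (8.4−10)² + (6.9−10)² = 57.22.
The Normal likelihood contributes (σ²)^(−n/2) exp(−SS/(2σ²)), so the posterior is Inverse-Gamma(α + n/2, β + SS/2) = Inverse-Gamma(5, 32.61).
The mode of Inverse-Gamma(a, b) is b/(a+1) = 32.61/6 ≈ 5.435.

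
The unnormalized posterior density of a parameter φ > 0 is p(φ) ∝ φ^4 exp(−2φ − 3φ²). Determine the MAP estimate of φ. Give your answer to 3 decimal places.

ℓ'(φ) = 4/φ − 2 − 6φ. Setting this to zero and multiplying by φ: 6φ² + 2φ − 4 = 0.
φ = (−2 + √(2² + 4·6·4)) / (2·6) = (−2 + √100) / 12 = (−2 + 10)/12 = 2/3.
ℓ''(φ) = −4/φ² − 6 < 0, confirming a maximum.

φ̂_MAP = 0.667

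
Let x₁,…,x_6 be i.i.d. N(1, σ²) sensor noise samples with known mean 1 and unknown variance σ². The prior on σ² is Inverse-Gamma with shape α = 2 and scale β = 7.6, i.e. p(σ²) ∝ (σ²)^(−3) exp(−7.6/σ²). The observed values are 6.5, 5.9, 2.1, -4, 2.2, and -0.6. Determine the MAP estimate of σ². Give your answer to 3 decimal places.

Sum of squared deviations about the known mean: SS = (6.5−1)² + (5.9−1)² + (2.1−1)² + (-4−1)² + (2.2−1)² + (-0.6−1)² = 84.47.
The Normal likelihood contributes (σ²)^(−n/2) exp(−SS/(2σ²)), so the posterior is Inverse-Gamma(α + n/2, β + SS/2) = Inverse-Gamma(5, 49.835).
The mode of Inverse-Gamma(a, b) is b/(a+1) = 49.835/6 ≈ 8.306.

σ̂²_MAP = 8.306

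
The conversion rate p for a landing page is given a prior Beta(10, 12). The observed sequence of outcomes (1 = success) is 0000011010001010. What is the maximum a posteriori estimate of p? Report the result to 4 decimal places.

Prior: Beta(10, 12).
Data: 5 successes in 16 trials (from the sequence). The binomial likelihood contributes p^5(1−p)^11, so the posterior is Beta(10+5, 12+11) = Beta(15, 23).
For Beta(a, b) with a, b > 1 the mode is (a−1)/(a+b−2) = 14/36 ≈ 0.3889.

p̂_MAP = 0.3889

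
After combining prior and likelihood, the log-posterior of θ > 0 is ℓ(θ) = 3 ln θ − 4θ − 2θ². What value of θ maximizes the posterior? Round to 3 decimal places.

θ̂_MAP = 0.500

ℓ'(θ) = 3/θ − 4 − 4θ. Setting this to zero and multiplying by θ: 4θ² + 4θ − 3 = 0.
θ = (−4 + √(4² + 4·4·3)) / (2·4) = (−4 + √64) / 8 = (−4 + 8)/8 = 1/2.
ℓ''(θ) = −3/θ² − 4 < 0, confirming a maximum.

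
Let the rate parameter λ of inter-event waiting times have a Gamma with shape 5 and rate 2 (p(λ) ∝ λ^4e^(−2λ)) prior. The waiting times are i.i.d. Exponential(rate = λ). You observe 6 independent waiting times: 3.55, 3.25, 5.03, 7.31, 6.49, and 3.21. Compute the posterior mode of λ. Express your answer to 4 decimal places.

λ̂_MAP = 0.3243

The Exponential(rate=λ) likelihood is ∝ λ^n e^(−λΣtᵢ). Here n = 6 and Σtᵢ = 3.55 + 3.25 + 5.03 + 7.31 + 6.49 + 3.21 = 28.84.
Posterior ∝ λ^4e^(−2λ) · λ^6e^(−28.84λ) = λ^10e^(−30.84λ), i.e. Gamma(11, 30.84).
Mode = (a−1)/b = 10/30.84 ≈ 0.3243.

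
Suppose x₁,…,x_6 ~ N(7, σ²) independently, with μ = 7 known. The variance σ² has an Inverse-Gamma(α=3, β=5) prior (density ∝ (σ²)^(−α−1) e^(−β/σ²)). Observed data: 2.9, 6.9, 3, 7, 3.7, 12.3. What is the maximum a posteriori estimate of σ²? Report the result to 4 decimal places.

σ̂²_MAP = 5.8429

Sum of squared deviations about the known mean: SS = (2.9−7)² + (6.9−7)² + (3−7)² + (7−7)² + (3.7−7)² + (12.3−7)² = 71.8.
The Normal likelihood contributes (σ²)^(−n/2) exp(−SS/(2σ²)), so the posterior is Inverse-Gamma(α + n/2, β + SS/2) = Inverse-Gamma(6, 40.9).
The mode of Inverse-Gamma(a, b) is b/(a+1) = 40.9/7 ≈ 5.8429.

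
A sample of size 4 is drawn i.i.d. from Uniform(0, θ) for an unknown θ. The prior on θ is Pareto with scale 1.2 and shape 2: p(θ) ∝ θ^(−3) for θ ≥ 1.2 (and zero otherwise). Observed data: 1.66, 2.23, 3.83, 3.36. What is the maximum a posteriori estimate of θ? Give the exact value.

θ̂_MAP = 3.83

The Uniform(0, θ) likelihood is θ^(−n) for θ ≥ max(xᵢ), zero otherwise. Here max(xᵢ) = 3.83.
Posterior ∝ θ^(−3) · θ^(−4) = θ^(−7) on θ ≥ max(1.2, 3.83) = 3.83.
This density is strictly decreasing in θ, so the posterior mode lies at the lower boundary of the support.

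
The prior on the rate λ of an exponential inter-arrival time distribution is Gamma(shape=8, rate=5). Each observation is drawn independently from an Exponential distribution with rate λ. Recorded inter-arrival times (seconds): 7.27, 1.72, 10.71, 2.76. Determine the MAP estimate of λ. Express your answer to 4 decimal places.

λ̂_MAP = 0.4006

The Exponential(rate=λ) likelihood is ∝ λ^n e^(−λΣtᵢ). Here n = 4 and Σtᵢ = 7.27 + 1.72 + 10.71 + 2.76 = 22.46.
Posterior ∝ λ^7e^(−5λ) · λ^4e^(−22.46λ) = λ^11e^(−27.46λ), i.e. Gamma(12, 27.46).
Mode = (a−1)/b = 11/27.46 ≈ 0.4006.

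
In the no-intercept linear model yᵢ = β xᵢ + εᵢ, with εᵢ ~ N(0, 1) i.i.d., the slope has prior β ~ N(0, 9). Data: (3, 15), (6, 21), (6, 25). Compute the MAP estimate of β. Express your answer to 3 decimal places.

β̂_MAP = 3.958

log p(β | y) = −Σ(yᵢ − βxᵢ)²/(2·1) − β²/(2·9) + const.
Setting the derivative to zero: Σxᵢ(yᵢ − βxᵢ)/1 − β/9 = 0, so β = Σxᵢyᵢ / (Σxᵢ² + σ²/τ²).
Σxᵢyᵢ = 3·15 + 6·21 + 6·25 = 321; Σxᵢ² = 81; σ²/τ² = 1/9.
β̂_MAP = 321 / (81 + 1/9) = 321/(730/9) = 2889/730 ≈ 3.958.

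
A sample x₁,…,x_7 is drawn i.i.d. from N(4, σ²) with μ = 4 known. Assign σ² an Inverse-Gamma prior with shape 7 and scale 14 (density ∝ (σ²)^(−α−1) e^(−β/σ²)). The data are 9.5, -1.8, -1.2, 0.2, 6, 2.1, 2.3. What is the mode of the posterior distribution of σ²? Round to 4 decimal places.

Sum of squared deviations about the known mean: SS = (9.5−4)² + (-1.8−4)² + (-1.2−4)² + (0.2−4)² + (6−4)² + (2.1−4)² + (2.3−4)² = 115.87.
The Normal likelihood contributes (σ²)^(−n/2) exp(−SS/(2σ²)), so the posterior is Inverse-Gamma(α + n/2, β + SS/2) = Inverse-Gamma(10.5, 71.935).
The mode of Inverse-Gamma(a, b) is b/(a+1) = 71.935/11.5 ≈ 6.2552.

σ̂²_MAP = 6.2552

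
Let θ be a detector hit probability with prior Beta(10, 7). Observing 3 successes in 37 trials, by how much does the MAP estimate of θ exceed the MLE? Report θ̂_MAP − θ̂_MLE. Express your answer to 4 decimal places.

MAP − MLE = 0.1497

Posterior is Beta(13, 41); MAP = (13−1)/(54−2) = 12/52 ≈ 0.23077.
MLE ignores the prior: θ̂_MLE = k/n = 3/37 ≈ 0.08108.
Difference = 12/52 − 3/37 = 72/481 ≈ 0.1497.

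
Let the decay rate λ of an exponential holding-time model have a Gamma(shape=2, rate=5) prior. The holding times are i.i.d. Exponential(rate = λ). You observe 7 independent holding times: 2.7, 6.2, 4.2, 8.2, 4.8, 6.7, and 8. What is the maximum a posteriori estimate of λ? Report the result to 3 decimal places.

The Exponential(rate=λ) likelihood is ∝ λ^n e^(−λΣtᵢ). Here n = 7 and Σtᵢ = 2.7 + 6.2 + 4.2 + 8.2 + 4.8 + 6.7 + 8 = 40.8.
Posterior ∝ λe^(−5λ) · λ^7e^(−40.8λ) = λ^8e^(−45.8λ), i.e. Gamma(9, 45.8).
Mode = (a−1)/b = 8/45.8 ≈ 0.175.

λ̂_MAP = 0.175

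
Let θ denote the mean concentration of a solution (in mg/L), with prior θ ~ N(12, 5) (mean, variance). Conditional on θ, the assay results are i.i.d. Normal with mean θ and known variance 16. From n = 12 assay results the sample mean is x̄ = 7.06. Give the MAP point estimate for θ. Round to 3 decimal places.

n = 12, x̄ = 7.06.
For a Normal prior and Normal likelihood with known variance, the posterior is Normal; its mode equals its mean, the precision-weighted average.
Prior precision 1/σ₀² = 1/5 = 0.2; data precision n/σ² = 12/16 = 0.75.
θ̂ = (0.2·12 + 0.75·7.06) / (0.2 + 0.75) = 7.695/0.95 = 8.100.

θ̂_MAP = 8.100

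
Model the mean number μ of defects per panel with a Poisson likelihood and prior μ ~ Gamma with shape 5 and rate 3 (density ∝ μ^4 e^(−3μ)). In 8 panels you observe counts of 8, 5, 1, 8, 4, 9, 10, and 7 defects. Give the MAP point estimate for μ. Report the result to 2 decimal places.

μ̂_MAP = 5.09

Σxᵢ = 8+5+1+8+4+9+10+7 = 52, with n = 8.
Posterior ∝ μ^4e^(−3μ) · μ^52e^(−8μ) = μ^56e^(−11μ), i.e. Gamma(shape=57, rate=11).
The mode of a Gamma(a, b) with a ≥ 1 (shape–rate) is (a−1)/b = 56/11 ≈ 5.09.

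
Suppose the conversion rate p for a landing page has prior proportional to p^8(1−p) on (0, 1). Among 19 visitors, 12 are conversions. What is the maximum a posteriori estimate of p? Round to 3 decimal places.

The prior density ∝ p^8(1−p)^1 is the kernel of Beta(9, 2).
Data: 12 successes in 19 trials. The binomial likelihood contributes p^12(1−p)^7, so the posterior is Beta(9+12, 2+7) = Beta(21, 9).
For Beta(a, b) with a, b > 1 the mode is (a−1)/(a+b−2) = 20/28 ≈ 0.714.

p̂_MAP = 0.714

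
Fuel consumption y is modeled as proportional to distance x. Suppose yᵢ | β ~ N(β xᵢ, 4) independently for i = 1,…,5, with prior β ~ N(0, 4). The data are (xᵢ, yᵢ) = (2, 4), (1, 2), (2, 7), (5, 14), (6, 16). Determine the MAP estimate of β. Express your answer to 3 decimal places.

β̂_MAP = 2.676

log p(β | y) = −Σ(yᵢ − βxᵢ)²/(2·4) − β²/(2·4) + const.
Setting the derivative to zero: Σxᵢ(yᵢ − βxᵢ)/4 − β/4 = 0, so β = Σxᵢyᵢ / (Σxᵢ² + σ²/τ²).
Σxᵢyᵢ = 2·4 + 1·2 + 2·7 + 5·14 + 6·16 = 190; Σxᵢ² = 70; σ²/τ² = 1.
β̂_MAP = 190 / (70 + 1) = 190/71 ≈ 2.676.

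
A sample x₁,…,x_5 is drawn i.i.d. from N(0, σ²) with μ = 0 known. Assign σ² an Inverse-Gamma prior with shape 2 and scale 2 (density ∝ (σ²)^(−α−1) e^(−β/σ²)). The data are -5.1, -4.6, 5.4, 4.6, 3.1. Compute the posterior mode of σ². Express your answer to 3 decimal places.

σ̂²_MAP = 10.100

Sum of squared deviations about the known mean: SS = (-5.1−0)² + (-4.6−0)² + (5.4−0)² + (4.6−0)² + (3.1−0)² = 107.1.
The Normal likelihood contributes (σ²)^(−n/2) exp(−SS/(2σ²)), so the posterior is Inverse-Gamma(α + n/2, β + SS/2) = Inverse-Gamma(4.5, 55.55).
The mode of Inverse-Gamma(a, b) is b/(a+1) = 55.55/5.5 ≈ 10.100.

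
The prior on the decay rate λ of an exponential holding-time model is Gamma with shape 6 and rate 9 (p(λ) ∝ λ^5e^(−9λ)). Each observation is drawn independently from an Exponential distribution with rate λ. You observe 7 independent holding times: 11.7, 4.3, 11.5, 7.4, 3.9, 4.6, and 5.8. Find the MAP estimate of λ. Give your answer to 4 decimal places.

The Exponential(rate=λ) likelihood is ∝ λ^n e^(−λΣtᵢ). Here n = 7 and Σtᵢ = 11.7 + 4.3 + 11.5 + 7.4 + 3.9 + 4.6 + 5.8 = 49.2.
Posterior ∝ λ^5e^(−9λ) · λ^7e^(−49.2λ) = λ^12e^(−58.2λ), i.e. Gamma(13, 58.2).
Mode = (a−1)/b = 12/58.2 ≈ 0.2062.

λ̂_MAP = 0.2062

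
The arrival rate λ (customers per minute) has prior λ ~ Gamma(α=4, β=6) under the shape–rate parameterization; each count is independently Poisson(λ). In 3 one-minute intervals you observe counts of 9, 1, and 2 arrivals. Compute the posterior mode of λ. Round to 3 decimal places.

λ̂_MAP = 1.667

Σxᵢ = 9+1+2 = 12, with n = 3.
Posterior ∝ λ^3e^(−6λ) · λ^12e^(−3λ) = λ^15e^(−9λ), i.e. Gamma(shape=16, rate=9).
The mode of a Gamma(a, b) with a ≥ 1 (shape–rate) is (a−1)/b = 15/9 ≈ 1.667.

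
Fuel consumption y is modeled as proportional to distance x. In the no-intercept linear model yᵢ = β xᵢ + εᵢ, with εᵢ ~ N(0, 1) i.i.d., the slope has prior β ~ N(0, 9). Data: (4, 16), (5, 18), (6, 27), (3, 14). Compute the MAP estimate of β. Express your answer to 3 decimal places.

β̂_MAP = 4.157

log p(β | y) = −Σ(yᵢ − βxᵢ)²/(2·1) − β²/(2·9) + const.
Setting the derivative to zero: Σxᵢ(yᵢ − βxᵢ)/1 − β/9 = 0, so β = Σxᵢyᵢ / (Σxᵢ² + σ²/τ²).
Σxᵢyᵢ = 4·16 + 5·18 + 6·27 + 3·14 = 358; Σxᵢ² = 86; σ²/τ² = 1/9.
β̂_MAP = 358 / (86 + 1/9) = 358/(775/9) = 3222/775 ≈ 4.157.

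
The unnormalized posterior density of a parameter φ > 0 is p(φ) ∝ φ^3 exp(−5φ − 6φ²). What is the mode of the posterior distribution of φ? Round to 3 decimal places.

ℓ'(φ) = 3/φ − 5 − 12φ. Setting this to zero and multiplying by φ: 12φ² + 5φ − 3 = 0.
φ = (−5 + √(5² + 4·12·3)) / (2·12) = (−5 + √169) / 24 = (−5 + 13)/24 = 1/3.
ℓ''(φ) = −3/φ² − 12 < 0, confirming a maximum.

φ̂_MAP = 0.333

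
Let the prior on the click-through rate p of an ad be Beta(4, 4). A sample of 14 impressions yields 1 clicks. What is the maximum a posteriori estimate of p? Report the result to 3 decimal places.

p̂_MAP = 0.200

Prior: Beta(4, 4).
Data: 1 success in 14 trials. The binomial likelihood contributes p(1−p)^13, so the posterior is Beta(4+1, 4+13) = Beta(5, 17).
For Beta(a, b) with a, b > 1 the mode is (a−1)/(a+b−2) = 4/20 ≈ 0.200.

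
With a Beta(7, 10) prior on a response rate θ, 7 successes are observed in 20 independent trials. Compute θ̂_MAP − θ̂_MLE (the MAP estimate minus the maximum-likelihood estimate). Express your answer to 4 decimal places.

MAP − MLE = 0.0214

Posterior is Beta(14, 23); MAP = (14−1)/(37−2) = 13/35 ≈ 0.37143.
MLE ignores the prior: θ̂_MLE = k/n = 7/20 ≈ 0.35000.
Difference = 13/35 − 7/20 = 3/140 ≈ 0.0214.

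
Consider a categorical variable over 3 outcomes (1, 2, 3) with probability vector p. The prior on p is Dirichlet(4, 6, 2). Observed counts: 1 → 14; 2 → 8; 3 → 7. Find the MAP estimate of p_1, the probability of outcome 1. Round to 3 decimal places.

MAP estimate: 0.447

The posterior is Dirichlet(αᵢ + nᵢ) = Dirichlet(18, 14, 9).
For a Dirichlet(a₁,…,a_K) with all aᵢ > 1, the mode has j-th component (aⱼ − 1)/(Σaᵢ − K).
Here Σaᵢ = 41 and K = 3, so p_1 = (18 − 1)/(41 − 3) = 17/38 ≈ 0.447.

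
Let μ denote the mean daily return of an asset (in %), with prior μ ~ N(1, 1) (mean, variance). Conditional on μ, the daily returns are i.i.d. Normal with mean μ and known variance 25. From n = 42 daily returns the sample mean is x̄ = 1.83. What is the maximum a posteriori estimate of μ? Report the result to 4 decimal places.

μ̂_MAP = 1.5203

n = 42, x̄ = 1.83.
For a Normal prior and Normal likelihood with known variance, the posterior is Normal; its mode equals its mean, the precision-weighted average.
Prior precision 1/σ₀² = 1/1 = 1; data precision n/σ² = 42/25 = 1.68.
μ̂ = (1·1 + 1.68·1.83) / (1 + 1.68) = 4.0744/2.68 = 5093/3350 ≈ 1.5203.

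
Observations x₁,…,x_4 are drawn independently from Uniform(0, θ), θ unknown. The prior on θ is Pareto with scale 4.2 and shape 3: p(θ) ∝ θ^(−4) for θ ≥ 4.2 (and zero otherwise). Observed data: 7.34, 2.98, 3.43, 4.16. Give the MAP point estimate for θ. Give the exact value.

The Uniform(0, θ) likelihood is θ^(−n) for θ ≥ max(xᵢ), zero otherwise. Here max(xᵢ) = 7.34.
Posterior ∝ θ^(−4) · θ^(−4) = θ^(−8) on θ ≥ max(4.2, 7.34) = 7.34.
This density is strictly decreasing in θ, so the posterior mode lies at the lower boundary of the support.

θ̂_MAP = 7.34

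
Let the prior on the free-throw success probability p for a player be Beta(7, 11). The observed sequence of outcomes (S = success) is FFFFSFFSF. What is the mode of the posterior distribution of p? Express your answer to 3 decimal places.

Prior: Beta(7, 11).
Data: 2 successes in 9 trials (from the sequence). The binomial likelihood contributes p^2(1−p)^7, so the posterior is Beta(7+2, 11+7) = Beta(9, 18).
For Beta(a, b) with a, b > 1 the mode is (a−1)/(a+b−2) = 8/25 ≈ 0.320.

p̂_MAP = 0.320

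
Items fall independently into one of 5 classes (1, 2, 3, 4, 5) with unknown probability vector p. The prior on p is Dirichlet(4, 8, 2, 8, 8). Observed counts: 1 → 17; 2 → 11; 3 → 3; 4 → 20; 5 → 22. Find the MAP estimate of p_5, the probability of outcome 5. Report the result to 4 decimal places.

The posterior is Dirichlet(αᵢ + nᵢ) = Dirichlet(21, 19, 5, 28, 30).
For a Dirichlet(a₁,…,a_K) with all aᵢ > 1, the mode has j-th component (aⱼ − 1)/(Σaᵢ − K).
Here Σaᵢ = 103 and K = 5, so p_5 = (30 − 1)/(103 − 5) = 29/98 ≈ 0.2959.

MAP estimate: 0.2959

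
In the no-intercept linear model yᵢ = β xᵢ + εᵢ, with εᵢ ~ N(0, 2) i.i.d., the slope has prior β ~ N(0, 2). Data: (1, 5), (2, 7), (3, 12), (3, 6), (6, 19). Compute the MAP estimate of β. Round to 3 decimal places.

log p(β | y) = −Σ(yᵢ − βxᵢ)²/(2·2) − β²/(2·2) + const.
Setting the derivative to zero: Σxᵢ(yᵢ − βxᵢ)/2 − β/2 = 0, so β = Σxᵢyᵢ / (Σxᵢ² + σ²/τ²).
Σxᵢyᵢ = 1·5 + 2·7 + 3·12 + 3·6 + 6·19 = 187; Σxᵢ² = 59; σ²/τ² = 1.
β̂_MAP = 187 / (59 + 1) = 187/60 ≈ 3.117.

β̂_MAP = 3.117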